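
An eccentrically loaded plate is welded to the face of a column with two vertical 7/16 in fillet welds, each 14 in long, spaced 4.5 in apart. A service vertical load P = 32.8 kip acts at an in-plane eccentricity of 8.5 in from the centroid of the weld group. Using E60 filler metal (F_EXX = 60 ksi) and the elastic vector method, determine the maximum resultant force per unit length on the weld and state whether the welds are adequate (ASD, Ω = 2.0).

Total weld length L_w = 28 in. Treat welds as unit-width lines.
Polar moment about centroid: J = 2[d³/12 + d(b/2)²] = 2[14³/12 + 14×2.25²] = 599.1 in³.
Direct shear f_v = P/L_w = 32.8 / 28 = 1.171 kip/in (vertical).
Torsion M = P·e = 32.8 × 8.5 = 278.8 kip·in.
Critical point at (x, y) = (2.25, 7) from centroid. f_tx = M·y/J = 3.258 kip/in; f_ty = M·x/J = 1.047 kip/in.
Resultant f_max = √[f_tx² + (f_v + f_ty)²] = √[3.258² + (1.171 + 1.047)²] = 3.941 kip/in.
Capacity per unit length: r_n/Ω = (1/2.0) × 0.6 × 60 × (0.707 × 0.4375) = 5.568 kip/in.
3.941 ≤ 5.568 → adequate.

f_max ≈ 3.94 kip/in; adequate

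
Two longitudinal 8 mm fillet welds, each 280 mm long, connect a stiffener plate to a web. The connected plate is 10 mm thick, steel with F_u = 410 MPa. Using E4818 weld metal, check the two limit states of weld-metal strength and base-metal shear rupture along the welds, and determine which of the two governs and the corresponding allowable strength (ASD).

R_n/Ω ≈ 456 kN (weld metal governs)

E48XX → F_EXX = 480 MPa.
t_e = 0.707 × 8 = 5.656 mm; L = 560 mm.
Weld metal: R_n/Ω = (1/2.0) × 0.6 × 480 × 5.656 × 560 × 10⁻³ = 456.1 kN.
Base metal (shear rupture): R_n/Ω = (1/2.0) × 0.6 × 410 × 10 × 560 × 10⁻³ = 688.8 kN.
Governing: weld metal.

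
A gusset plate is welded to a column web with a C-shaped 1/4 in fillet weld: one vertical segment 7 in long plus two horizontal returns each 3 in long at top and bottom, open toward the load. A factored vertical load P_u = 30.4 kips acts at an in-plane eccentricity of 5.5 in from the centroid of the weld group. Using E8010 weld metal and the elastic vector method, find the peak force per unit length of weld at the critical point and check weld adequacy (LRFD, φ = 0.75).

E80XX → F_EXX = 80 ksi.
Total weld length L_w = 13 in. Treat welds as unit-width lines.
Centroid: x̄ = 2×3×1.5 / 13 = 0.6923 in from the vertical weld.
Polar moment about centroid: J = I_x + I_y = [7³/12 + 2×3×3.5²] + [7×0.6923² + 2(3³/12 + 3×0.8077²)] = 113.9 in³.
Direct shear f_v = P/L_w = 30.4 / 13 = 2.338 kip/in (vertical).
Torsion M = P·e = 30.4 × 5.5 = 167.2 kip·in.
Critical point at (x, y) = (2.308, 3.5) from centroid. f_tx = M·y/J = 5.14 kip/in; f_ty = M·x/J = 3.389 kip/in.
Resultant f_max = √[f_tx² + (f_v + f_ty)²] = √[5.14² + (2.338 + 3.389)²] = 7.696 kip/in.
Capacity per unit length: φr_n = 0.75 × 0.6 × 80 × (0.707 × 0.25) = 6.363 kip/in.
7.696 > 6.363 → NOT adequate.

f_max ≈ 7.7 kip/in; NOT adequate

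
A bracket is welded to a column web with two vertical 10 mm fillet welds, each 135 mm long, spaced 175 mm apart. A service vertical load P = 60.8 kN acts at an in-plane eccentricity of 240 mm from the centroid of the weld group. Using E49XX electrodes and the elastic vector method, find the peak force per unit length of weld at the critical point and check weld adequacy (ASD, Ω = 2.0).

f_max ≈ 841 N/mm; adequate

E49XX → F_EXX = 490 MPa.
Total weld length L_w = 270 mm. Treat welds as unit-width lines.
Polar moment about centroid: J = 2[d³/12 + d(b/2)²] = 2[135³/12 + 135×87.5²] = 2477000 mm³.
Direct shear f_v = P/L_w = 60.8×10³ / 270 = 225.2 N/mm (vertical).
Torsion M = P·e = 60.8×10³ × 240 = 14592000 N·mm.
Critical point at (x, y) = (87.5, 67.5) from centroid. f_tx = M·y/J = 397.6 N/mm; f_ty = M·x/J = 515.4 N/mm.
Resultant f_max = √[f_tx² + (f_v + f_ty)²] = √[397.6² + (225.2 + 515.4)²] = 840.6 N/mm.
Capacity per unit length: r_n/Ω = (1/2.0) × 0.6 × 490 × (0.707 × 10) = 1039 N/mm.
840.6 ≤ 1039 → adequate.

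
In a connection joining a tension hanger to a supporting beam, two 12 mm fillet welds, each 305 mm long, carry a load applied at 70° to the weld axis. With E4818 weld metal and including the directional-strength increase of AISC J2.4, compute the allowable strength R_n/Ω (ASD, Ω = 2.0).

R_n/Ω ≈ 1080 kN

E48XX → F_EXX = 480 MPa.
t_e = 0.707 × 12 = 8.484 mm; A_we = 8.484 × 610 = 5175 mm².
Directional factor: 1.0 + 0.5 sin^1.5(70°) = 1.455.
F_nw = 0.6 × 480 × 1.455 = 419.2 MPa.
R_n/Ω = (419.2 × 5175) / 2.0 × 10⁻³ = 1085 kN.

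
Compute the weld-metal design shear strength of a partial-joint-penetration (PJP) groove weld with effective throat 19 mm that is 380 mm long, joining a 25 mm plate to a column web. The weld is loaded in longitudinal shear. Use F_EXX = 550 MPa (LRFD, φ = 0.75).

φR_n ≈ 1790 kN

Effective throat (given) t_e = 19 mm.
A_we = 19 × 380 = 7220 mm².
F_nw = 0.6 F_EXX = 330 MPa.
φR_n = 0.75 × 330 × 7220 × 10⁻³ = 1787 kN.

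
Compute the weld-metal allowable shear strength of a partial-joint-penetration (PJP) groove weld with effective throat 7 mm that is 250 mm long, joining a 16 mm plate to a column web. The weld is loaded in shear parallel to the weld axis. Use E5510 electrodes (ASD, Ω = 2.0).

R_n/Ω ≈ 289 kN

E55XX → F_EXX = 550 MPa.
Effective throat (given) t_e = 7 mm.
A_we = 7 × 250 = 1750 mm².
F_nw = 0.6 F_EXX = 330 MPa.
R_n/Ω = (330 × 1750) / 2.0 × 10⁻³ = 288.8 kN.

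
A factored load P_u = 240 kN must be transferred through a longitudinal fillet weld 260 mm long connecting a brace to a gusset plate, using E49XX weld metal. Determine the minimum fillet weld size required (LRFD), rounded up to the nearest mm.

E49XX → F_EXX = 490 MPa.
Total weld length L = 260 mm.
Required throat t_e = P_u / (φ × 0.6 F_EXX × L) = 240 / (0.75 × 0.6 × 490 × 260 × 10⁻³) = 4.186 mm.
Required leg w = t_e / 0.707 = 5.921 mm → use 6 mm.

w = 6 mm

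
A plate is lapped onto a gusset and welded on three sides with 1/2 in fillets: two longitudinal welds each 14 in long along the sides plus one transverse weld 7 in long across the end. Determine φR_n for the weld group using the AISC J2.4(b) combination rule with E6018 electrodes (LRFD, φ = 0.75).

φR_n ≈ 334 kips

E60XX → F_EXX = 60 ksi.
t_e = 0.707 × 0.5 = 0.3535 in.
R_nwl = 0.6 × 60 × 0.3535 × 28 = 356.3 kips (longitudinal, 2 welds).
R_nwt = 0.6 × 60 × 0.3535 × 7 = 89.08 kips (transverse, base value).
(i) R_nwl + R_nwt = 445.4 kips; (ii) 0.85 R_nwl + 1.5 R_nwt = 436.5 kips.
R_n = max = 445.4 kips [governs: (i)]; φR_n = 334.1 kips.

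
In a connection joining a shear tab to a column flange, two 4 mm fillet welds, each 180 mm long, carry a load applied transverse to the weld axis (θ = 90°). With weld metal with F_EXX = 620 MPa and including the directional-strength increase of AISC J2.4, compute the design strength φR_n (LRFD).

φR_n ≈ 426 kN

t_e = 0.707 × 4 = 2.828 mm; A_we = 2.828 × 360 = 1018 mm².
Directional factor: 1.0 + 0.5 sin^1.5(90°) = 1.5.
F_nw = 0.6 × 620 × 1.5 = 558 MPa.
φR_n = 0.75 × 558 × 1018 × 10⁻³ = 426.1 kN.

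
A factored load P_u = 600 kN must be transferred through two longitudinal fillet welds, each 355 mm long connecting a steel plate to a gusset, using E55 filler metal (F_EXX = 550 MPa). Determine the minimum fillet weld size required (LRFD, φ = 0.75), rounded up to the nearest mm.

w = 5 mm

Total weld length L = 710 mm.
Required throat t_e = P_u / (φ × 0.6 F_EXX × L) = 600 / (0.75 × 0.6 × 550 × 710 × 10⁻³) = 3.414 mm.
Required leg w = t_e / 0.707 = 4.829 mm → use 5 mm.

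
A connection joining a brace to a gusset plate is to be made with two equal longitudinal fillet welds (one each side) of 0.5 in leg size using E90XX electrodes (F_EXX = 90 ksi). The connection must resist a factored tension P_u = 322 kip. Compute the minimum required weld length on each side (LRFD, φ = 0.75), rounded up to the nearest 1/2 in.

Throat t_e = 0.707 × 0.5 = 0.3535 in.
φr_n = 0.75 × 0.6 × 90 × 0.3535 = 14.32 kip/in.
L_req = P_u / φr_n = 322 / 14.32 = 22.49 in total.
Per side: 22.49 / 2 = 11.25 in.
Round up → use L = 11.5 in on each side.

L = 11.5 in on each side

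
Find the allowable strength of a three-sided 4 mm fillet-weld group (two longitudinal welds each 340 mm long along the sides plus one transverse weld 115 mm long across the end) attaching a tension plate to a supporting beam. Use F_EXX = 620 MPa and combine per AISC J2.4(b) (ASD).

R_n/Ω ≈ 418 kN

t_e = 0.707 × 4 = 2.828 mm.
R_nwl = 0.6 × 620 × 2.828 × 680 × 10⁻³ = 715.4 kN (longitudinal, 2 welds).
R_nwt = 0.6 × 620 × 2.828 × 115 × 10⁻³ = 121 kN (transverse, base value).
(i) R_nwl + R_nwt = 836.4 kN; (ii) 0.85 R_nwl + 1.5 R_nwt = 789.5 kN.
R_n = max = 836.4 kN [governs: (i)]; R_n/Ω = 418.2 kN.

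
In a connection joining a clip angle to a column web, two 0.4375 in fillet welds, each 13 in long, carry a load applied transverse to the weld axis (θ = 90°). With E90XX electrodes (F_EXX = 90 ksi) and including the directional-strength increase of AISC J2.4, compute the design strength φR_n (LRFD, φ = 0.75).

φR_n ≈ 489 kip

t_e = 0.707 × 0.4375 = 0.3093 in; A_we = 0.3093 × 26 = 8.042 in².
Directional factor: 1.0 + 0.5 sin^1.5(90°) = 1.5.
F_nw = 0.6 × 90 × 1.5 = 81 ksi.
φR_n = 0.75 × 81 × 8.042 = 488.6 kip.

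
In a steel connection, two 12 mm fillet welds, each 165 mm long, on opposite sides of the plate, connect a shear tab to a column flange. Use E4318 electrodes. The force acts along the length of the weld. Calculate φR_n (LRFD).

E43XX → F_EXX = 430 MPa.
Effective throat t_e = 0.707 × 12 = 8.484 mm.
Total length L = 330 mm; A_we = 8.484 × 330 = 2800 mm².
F_nw = 0.6 F_EXX = 0.6 × 430 = 258 MPa.
φR_n = 0.75 × 258 × 2800 × 10⁻³ = 541.7 kN.

φR_n ≈ 542 kN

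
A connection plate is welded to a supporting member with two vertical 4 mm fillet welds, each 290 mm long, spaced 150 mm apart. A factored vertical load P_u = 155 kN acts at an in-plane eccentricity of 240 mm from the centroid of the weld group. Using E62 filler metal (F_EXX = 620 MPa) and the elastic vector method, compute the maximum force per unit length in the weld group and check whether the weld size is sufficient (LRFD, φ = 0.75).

f_max ≈ 981 N/mm; NOT adequate

Total weld length L_w = 580 mm. Treat welds as unit-width lines.
Polar moment about centroid: J = 2[d³/12 + d(b/2)²] = 2[290³/12 + 290×75²] = 7327000 mm³.
Direct shear f_v = P/L_w = 155×10³ / 580 = 267.2 N/mm (vertical).
Torsion M = P·e = 155×10³ × 240 = 37200000 N·mm.
Critical point at (x, y) = (75, 145) from centroid. f_tx = M·y/J = 736.1 N/mm; f_ty = M·x/J = 380.8 N/mm.
Resultant f_max = √[f_tx² + (f_v + f_ty)²] = √[736.1² + (267.2 + 380.8)²] = 980.7 N/mm.
Capacity per unit length: φr_n = 0.75 × 0.6 × 620 × (0.707 × 4) = 789 N/mm.
980.7 > 789 → NOT adequate.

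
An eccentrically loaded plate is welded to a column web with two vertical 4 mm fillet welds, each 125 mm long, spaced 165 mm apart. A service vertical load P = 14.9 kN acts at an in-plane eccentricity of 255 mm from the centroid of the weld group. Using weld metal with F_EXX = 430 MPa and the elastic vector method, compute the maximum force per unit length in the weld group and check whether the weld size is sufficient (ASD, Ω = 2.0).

Total weld length L_w = 250 mm. Treat welds as unit-width lines.
Polar moment about centroid: J = 2[d³/12 + d(b/2)²] = 2[125³/12 + 125×82.5²] = 2027000 mm³.
Direct shear f_v = P/L_w = 14.9×10³ / 250 = 59.6 N/mm (vertical).
Torsion M = P·e = 14.9×10³ × 255 = 3799500 N·mm.
Critical point at (x, y) = (82.5, 62.5) from centroid. f_tx = M·y/J = 117.1 N/mm; f_ty = M·x/J = 154.6 N/mm.
Resultant f_max = √[f_tx² + (f_v + f_ty)²] = √[117.1² + (59.6 + 154.6)²] = 244.2 N/mm.
Capacity per unit length: r_n/Ω = (1/2.0) × 0.6 × 430 × (0.707 × 4) = 364.8 N/mm.
244.2 ≤ 364.8 → adequate.

f_max ≈ 244 N/mm; adequate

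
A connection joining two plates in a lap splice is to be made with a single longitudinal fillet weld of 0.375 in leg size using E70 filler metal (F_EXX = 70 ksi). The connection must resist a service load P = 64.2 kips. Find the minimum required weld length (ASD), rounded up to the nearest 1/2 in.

Throat t_e = 0.707 × 0.375 = 0.2651 in.
r_n/Ω = (0.6 × 70 × 0.2651) / 2.0 = 5.568 kip/in.
L_req = P / (r_n/Ω) = 64.2 / 5.568 = 11.53 in total.
Round up → use L = 12 in.

L = 12 in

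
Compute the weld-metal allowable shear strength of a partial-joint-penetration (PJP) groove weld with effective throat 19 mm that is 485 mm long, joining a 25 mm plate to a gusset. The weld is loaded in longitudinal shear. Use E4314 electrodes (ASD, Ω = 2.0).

E43XX → F_EXX = 430 MPa.
Effective throat (given) t_e = 19 mm.
A_we = 19 × 485 = 9215 mm².
F_nw = 0.6 F_EXX = 258 MPa.
R_n/Ω = (258 × 9215) / 2.0 × 10⁻³ = 1189 kN.

R_n/Ω ≈ 1190 kN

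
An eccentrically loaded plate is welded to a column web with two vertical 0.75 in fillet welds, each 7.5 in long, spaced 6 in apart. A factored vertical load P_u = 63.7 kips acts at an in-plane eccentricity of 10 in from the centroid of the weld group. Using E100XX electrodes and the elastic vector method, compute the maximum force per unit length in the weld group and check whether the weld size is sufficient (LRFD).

f_max ≈ 17.9 kip/in; adequate

E100XX → F_EXX = 100 ksi.
Total weld length L_w = 15 in. Treat welds as unit-width lines.
Polar moment about centroid: J = 2[d³/12 + d(b/2)²] = 2[7.5³/12 + 7.5×3²] = 205.3 in³.
Direct shear f_v = P/L_w = 63.7 / 15 = 4.247 kip/in (vertical).
Torsion M = P·e = 63.7 × 10 = 637 kip·in.
Critical point at (x, y) = (3, 3.75) from centroid. f_tx = M·y/J = 11.63 kip/in; f_ty = M·x/J = 9.308 kip/in.
Resultant f_max = √[f_tx² + (f_v + f_ty)²] = √[11.63² + (4.247 + 9.308)²] = 17.86 kip/in.
Capacity per unit length: φr_n = 0.75 × 0.6 × 100 × (0.707 × 0.75) = 23.86 kip/in.
17.86 ≤ 23.86 → adequate.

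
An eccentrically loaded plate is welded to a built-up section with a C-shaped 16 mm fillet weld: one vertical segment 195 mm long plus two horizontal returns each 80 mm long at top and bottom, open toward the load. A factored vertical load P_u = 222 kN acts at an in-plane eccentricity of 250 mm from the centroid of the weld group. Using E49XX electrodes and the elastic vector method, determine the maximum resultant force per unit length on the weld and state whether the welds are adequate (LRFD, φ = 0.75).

E49XX → F_EXX = 490 MPa.
Total weld length L_w = 355 mm. Treat welds as unit-width lines.
Centroid: x̄ = 2×80×40 / 355 = 18.03 mm from the vertical weld.
Polar moment about centroid: J = I_x + I_y = [195³/12 + 2×80×97.5²] + [195×18.03² + 2(80³/12 + 80×21.97²)] = 2365000 mm³.
Direct shear f_v = P/L_w = 222×10³ / 355 = 625.4 N/mm (vertical).
Torsion M = P·e = 222×10³ × 250 = 55500000 N·mm.
Critical point at (x, y) = (61.97, 97.5) from centroid. f_tx = M·y/J = 2288 N/mm; f_ty = M·x/J = 1454 N/mm.
Resultant f_max = √[f_tx² + (f_v + f_ty)²] = √[2288² + (625.4 + 1454)²] = 3092 N/mm.
Capacity per unit length: φr_n = 0.75 × 0.6 × 490 × (0.707 × 16) = 2494 N/mm.
3092 > 2494 → NOT adequate.

f_max ≈ 3090 N/mm; NOT adequate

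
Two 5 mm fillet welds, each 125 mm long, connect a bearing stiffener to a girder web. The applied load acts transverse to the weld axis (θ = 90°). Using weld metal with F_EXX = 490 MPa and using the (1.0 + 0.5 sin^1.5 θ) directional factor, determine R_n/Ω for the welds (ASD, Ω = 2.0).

R_n/Ω ≈ 195 kN

t_e = 0.707 × 5 = 3.535 mm; A_we = 3.535 × 250 = 883.7 mm².
Directional factor: 1.0 + 0.5 sin^1.5(90°) = 1.5.
F_nw = 0.6 × 490 × 1.5 = 441 MPa.
R_n/Ω = (441 × 883.7) / 2.0 × 10⁻³ = 194.9 kN.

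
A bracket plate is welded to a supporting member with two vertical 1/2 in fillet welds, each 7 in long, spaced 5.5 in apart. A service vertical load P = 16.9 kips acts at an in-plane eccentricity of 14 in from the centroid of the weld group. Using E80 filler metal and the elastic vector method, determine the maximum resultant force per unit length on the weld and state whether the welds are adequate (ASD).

E80XX → F_EXX = 80 ksi.
Total weld length L_w = 14 in. Treat welds as unit-width lines.
Polar moment about centroid: J = 2[d³/12 + d(b/2)²] = 2[7³/12 + 7×2.75²] = 163 in³.
Direct shear f_v = P/L_w = 16.9 / 14 = 1.207 kip/in (vertical).
Torsion M = P·e = 16.9 × 14 = 236.6 kip·in.
Critical point at (x, y) = (2.75, 3.5) from centroid. f_tx = M·y/J = 5.079 kip/in; f_ty = M·x/J = 3.991 kip/in.
Resultant f_max = √[f_tx² + (f_v + f_ty)²] = √[5.079² + (1.207 + 3.991)²] = 7.267 kip/in.
Capacity per unit length: r_n/Ω = (1/2.0) × 0.6 × 80 × (0.707 × 0.5) = 8.484 kip/in.
7.267 ≤ 8.484 → adequate.

f_max ≈ 7.27 kip/in; adequate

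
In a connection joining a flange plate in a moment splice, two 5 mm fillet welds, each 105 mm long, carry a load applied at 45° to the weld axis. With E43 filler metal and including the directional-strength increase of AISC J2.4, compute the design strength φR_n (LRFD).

φR_n ≈ 186 kN

E43XX → F_EXX = 430 MPa.
t_e = 0.707 × 5 = 3.535 mm; A_we = 3.535 × 210 = 742.3 mm².
Directional factor: 1.0 + 0.5 sin^1.5(45°) = 1.297.
F_nw = 0.6 × 430 × 1.297 = 334.7 MPa.
φR_n = 0.75 × 334.7 × 742.3 × 10⁻³ = 186.4 kN.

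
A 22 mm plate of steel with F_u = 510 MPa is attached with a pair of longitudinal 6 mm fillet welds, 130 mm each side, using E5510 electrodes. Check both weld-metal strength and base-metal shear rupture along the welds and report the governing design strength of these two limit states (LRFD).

φR_n ≈ 273 kN (weld metal governs)

E55XX → F_EXX = 550 MPa.
t_e = 0.707 × 6 = 4.242 mm; L = 260 mm.
Weld metal: φR_n = 0.75 × 0.6 × 550 × 4.242 × 260 × 10⁻³ = 273 kN.
Base metal (shear rupture): φR_n = 0.75 × 0.6 × 510 × 22 × 260 × 10⁻³ = 1313 kN.
Governing: weld metal.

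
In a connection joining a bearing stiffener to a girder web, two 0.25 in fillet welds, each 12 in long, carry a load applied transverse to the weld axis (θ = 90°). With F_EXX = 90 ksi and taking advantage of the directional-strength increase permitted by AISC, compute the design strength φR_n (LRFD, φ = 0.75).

t_e = 0.707 × 0.25 = 0.1767 in; A_we = 0.1767 × 24 = 4.242 in².
Directional factor: 1.0 + 0.5 sin^1.5(90°) = 1.5.
F_nw = 0.6 × 90 × 1.5 = 81 ksi.
φR_n = 0.75 × 81 × 4.242 = 257.7 kips.

φR_n ≈ 258 kips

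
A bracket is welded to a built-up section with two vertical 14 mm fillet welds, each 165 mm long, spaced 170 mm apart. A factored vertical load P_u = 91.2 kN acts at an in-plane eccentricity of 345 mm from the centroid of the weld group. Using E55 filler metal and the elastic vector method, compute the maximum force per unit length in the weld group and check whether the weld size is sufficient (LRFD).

f_max ≈ 1400 N/mm; adequate

E55XX → F_EXX = 550 MPa.
Total weld length L_w = 330 mm. Treat welds as unit-width lines.
Polar moment about centroid: J = 2[d³/12 + d(b/2)²] = 2[165³/12 + 165×85²] = 3133000 mm³.
Direct shear f_v = P/L_w = 91.2×10³ / 330 = 276.4 N/mm (vertical).
Torsion M = P·e = 91.2×10³ × 345 = 31464000 N·mm.
Critical point at (x, y) = (85, 82.5) from centroid. f_tx = M·y/J = 828.5 N/mm; f_ty = M·x/J = 853.7 N/mm.
Resultant f_max = √[f_tx² + (f_v + f_ty)²] = √[828.5² + (276.4 + 853.7)²] = 1401 N/mm.
Capacity per unit length: φr_n = 0.75 × 0.6 × 550 × (0.707 × 14) = 2450 N/mm.
1401 ≤ 2450 → adequate.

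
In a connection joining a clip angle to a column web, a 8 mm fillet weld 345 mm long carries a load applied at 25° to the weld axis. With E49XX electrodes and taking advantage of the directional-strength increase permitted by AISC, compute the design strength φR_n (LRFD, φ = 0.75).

φR_n ≈ 489 kN

E49XX → F_EXX = 490 MPa.
t_e = 0.707 × 8 = 5.656 mm; A_we = 5.656 × 345 = 1951 mm².
Directional factor: 1.0 + 0.5 sin^1.5(25°) = 1.137.
F_nw = 0.6 × 490 × 1.137 = 334.4 MPa.
φR_n = 0.75 × 334.4 × 1951 × 10⁻³ = 489.4 kN.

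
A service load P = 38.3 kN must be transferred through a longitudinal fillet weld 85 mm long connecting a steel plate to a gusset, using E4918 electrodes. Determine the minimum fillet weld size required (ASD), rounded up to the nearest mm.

E49XX → F_EXX = 490 MPa.
Total weld length L = 85 mm.
Required throat t_e = P × Ω / (0.6 F_EXX × L) = 38.3 × 2.0 / (0.6 × 490 × 85 × 10⁻³) = 3.065 mm.
Required leg w = t_e / 0.707 = 4.336 mm → use 5 mm.

w = 5 mm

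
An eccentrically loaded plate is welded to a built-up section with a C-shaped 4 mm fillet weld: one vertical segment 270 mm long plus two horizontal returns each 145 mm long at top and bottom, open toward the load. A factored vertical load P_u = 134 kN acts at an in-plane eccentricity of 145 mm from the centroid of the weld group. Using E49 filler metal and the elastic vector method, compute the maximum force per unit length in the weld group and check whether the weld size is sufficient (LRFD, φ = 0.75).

E49XX → F_EXX = 490 MPa.
Total weld length L_w = 560 mm. Treat welds as unit-width lines.
Centroid: x̄ = 2×145×72.5 / 560 = 37.54 mm from the vertical weld.
Polar moment about centroid: J = I_x + I_y = [270³/12 + 2×145×135²] + [270×37.54² + 2(145³/12 + 145×34.96²)] = 8169000 mm³.
Direct shear f_v = P/L_w = 134×10³ / 560 = 239.3 N/mm (vertical).
Torsion M = P·e = 134×10³ × 145 = 19430000 N·mm.
Critical point at (x, y) = (107.5, 135) from centroid. f_tx = M·y/J = 321.1 N/mm; f_ty = M·x/J = 255.6 N/mm.
Resultant f_max = √[f_tx² + (f_v + f_ty)²] = √[321.1² + (239.3 + 255.6)²] = 589.9 N/mm.
Capacity per unit length: φr_n = 0.75 × 0.6 × 490 × (0.707 × 4) = 623.6 N/mm.
589.9 ≤ 623.6 → adequate.

f_max ≈ 590 N/mm; adequate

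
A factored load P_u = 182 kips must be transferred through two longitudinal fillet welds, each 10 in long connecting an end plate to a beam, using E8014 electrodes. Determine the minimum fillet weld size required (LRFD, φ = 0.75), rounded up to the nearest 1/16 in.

w = 3/8 in

E80XX → F_EXX = 80 ksi.
Total weld length L = 20 in.
Required throat t_e = P_u / (φ × 0.6 F_EXX × L) = 182 / (0.75 × 0.6 × 80 × 20) = 0.2528 in.
Required leg w = t_e / 0.707 = 0.3575 in → use 3/8 in.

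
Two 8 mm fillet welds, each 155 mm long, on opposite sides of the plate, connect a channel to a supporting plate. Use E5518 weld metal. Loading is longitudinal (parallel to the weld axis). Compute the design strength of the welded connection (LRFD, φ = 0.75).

E55XX → F_EXX = 550 MPa.
Effective throat t_e = 0.707 × 8 = 5.656 mm.
Total length L = 310 mm; A_we = 5.656 × 310 = 1753 mm².
F_nw = 0.6 F_EXX = 0.6 × 550 = 330 MPa.
φR_n = 0.75 × 330 × 1753 × 10⁻³ = 434 kN.

φR_n ≈ 434 kN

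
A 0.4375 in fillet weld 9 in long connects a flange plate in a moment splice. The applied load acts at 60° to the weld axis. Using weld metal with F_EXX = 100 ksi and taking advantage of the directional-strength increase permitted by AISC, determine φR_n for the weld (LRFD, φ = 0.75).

φR_n ≈ 176 kip

t_e = 0.707 × 0.4375 = 0.3093 in; A_we = 0.3093 × 9 = 2.784 in².
Directional factor: 1.0 + 0.5 sin^1.5(60°) = 1.403.
F_nw = 0.6 × 100 × 1.403 = 84.18 ksi.
φR_n = 0.75 × 84.18 × 2.784 = 175.8 kip.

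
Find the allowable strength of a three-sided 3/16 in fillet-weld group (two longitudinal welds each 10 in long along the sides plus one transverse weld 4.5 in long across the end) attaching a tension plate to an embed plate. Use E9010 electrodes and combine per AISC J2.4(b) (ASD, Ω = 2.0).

R_n/Ω ≈ 87.7 kips

E90XX → F_EXX = 90 ksi.
t_e = 0.707 × 0.1875 = 0.1326 in.
R_nwl = 0.6 × 90 × 0.1326 × 20 = 143.2 kips (longitudinal, 2 welds).
R_nwt = 0.6 × 90 × 0.1326 × 4.5 = 32.21 kips (transverse, base value).
(i) R_nwl + R_nwt = 175.4 kips; (ii) 0.85 R_nwl + 1.5 R_nwt = 170 kips.
R_n = max = 175.4 kips [governs: (i)]; R_n/Ω = 87.69 kips.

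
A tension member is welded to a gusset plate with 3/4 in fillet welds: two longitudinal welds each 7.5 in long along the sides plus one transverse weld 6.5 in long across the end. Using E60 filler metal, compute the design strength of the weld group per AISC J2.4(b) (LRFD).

φR_n ≈ 322 kips

E60XX → F_EXX = 60 ksi.
t_e = 0.707 × 0.75 = 0.5302 in.
R_nwl = 0.6 × 60 × 0.5302 × 15 = 286.3 kips (longitudinal, 2 welds).
R_nwt = 0.6 × 60 × 0.5302 × 6.5 = 124.1 kips (transverse, base value).
(i) R_nwl + R_nwt = 410.4 kips; (ii) 0.85 R_nwl + 1.5 R_nwt = 429.5 kips.
R_n = max = 429.5 kips [governs: (ii)]; φR_n = 322.1 kips.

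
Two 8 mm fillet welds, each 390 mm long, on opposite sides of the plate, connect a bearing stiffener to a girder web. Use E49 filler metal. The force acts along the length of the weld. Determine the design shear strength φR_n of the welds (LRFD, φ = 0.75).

φR_n ≈ 973 kN

E49XX → F_EXX = 490 MPa.
Effective throat t_e = 0.707 × 8 = 5.656 mm.
Total length L = 780 mm; A_we = 5.656 × 780 = 4412 mm².
F_nw = 0.6 F_EXX = 0.6 × 490 = 294 MPa.
φR_n = 0.75 × 294 × 4412 × 10⁻³ = 972.8 kN.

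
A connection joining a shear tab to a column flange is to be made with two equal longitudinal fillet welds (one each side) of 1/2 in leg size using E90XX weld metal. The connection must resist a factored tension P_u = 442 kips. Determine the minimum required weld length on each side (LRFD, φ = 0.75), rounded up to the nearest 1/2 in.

L = 15.5 in on each side

E90XX → F_EXX = 90 ksi.
Throat t_e = 0.707 × 0.5 = 0.3535 in.
φr_n = 0.75 × 0.6 × 90 × 0.3535 = 14.32 kips/in.
L_req = P_u / φr_n = 442 / 14.32 = 30.87 in total.
Per side: 30.87 / 2 = 15.44 in.
Round up → use L = 15.5 in on each side.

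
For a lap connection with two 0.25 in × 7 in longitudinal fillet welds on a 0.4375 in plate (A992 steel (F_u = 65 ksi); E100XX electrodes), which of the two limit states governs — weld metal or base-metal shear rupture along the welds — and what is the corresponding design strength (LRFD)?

φR_n ≈ 111 kips (weld metal governs)

E100XX → F_EXX = 100 ksi.
t_e = 0.707 × 0.25 = 0.1767 in; L = 14 in.
Weld metal: φR_n = 0.75 × 0.6 × 100 × 0.1767 × 14 = 111.4 kips.
Base metal (shear rupture): φR_n = 0.75 × 0.6 × 65 × 0.4375 × 14 = 179.2 kips.
Governing: weld metal.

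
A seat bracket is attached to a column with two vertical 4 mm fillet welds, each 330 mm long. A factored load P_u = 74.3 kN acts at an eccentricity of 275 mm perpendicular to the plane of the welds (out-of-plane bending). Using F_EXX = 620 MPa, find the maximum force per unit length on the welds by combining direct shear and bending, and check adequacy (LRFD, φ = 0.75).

L_w = 2 × 330 = 660 mm; section modulus (unit throat) S = 2 × L²/6 = 36300 mm².
Direct shear f_v = P/L_w = 74.3×10³/660 = 112.6 N/mm.
Moment M = P × e = 74.3×10³ × 275 = 20432000 N·mm; bending f_b = M/S = 562.9 N/mm.
f_max = √(f_v² + f_b²) = √(112.6² + 562.9²) = 574 N/mm.
φr_n = 0.75 × 0.6 × 620 × (0.707 × 4) = 789 N/mm → adequate.

f_max ≈ 574 N/mm; adequate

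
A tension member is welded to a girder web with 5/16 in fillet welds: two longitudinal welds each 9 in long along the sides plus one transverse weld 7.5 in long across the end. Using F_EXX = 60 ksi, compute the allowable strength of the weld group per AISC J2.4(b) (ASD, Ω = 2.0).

R_n/Ω ≈ 106 kips

t_e = 0.707 × 0.3125 = 0.2209 in.
R_nwl = 0.6 × 60 × 0.2209 × 18 = 143.2 kips (longitudinal, 2 welds).
R_nwt = 0.6 × 60 × 0.2209 × 7.5 = 59.65 kips (transverse, base value).
(i) R_nwl + R_nwt = 202.8 kips; (ii) 0.85 R_nwl + 1.5 R_nwt = 211.2 kips.
R_n = max = 211.2 kips [governs: (ii)]; R_n/Ω = 105.6 kips.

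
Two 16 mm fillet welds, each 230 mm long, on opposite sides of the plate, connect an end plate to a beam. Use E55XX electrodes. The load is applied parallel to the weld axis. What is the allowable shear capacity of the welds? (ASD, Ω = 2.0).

R_n/Ω ≈ 859 kN

E55XX → F_EXX = 550 MPa.
Effective throat t_e = 0.707 × 16 = 11.31 mm.
Total length L = 460 mm; A_we = 11.31 × 460 = 5204 mm².
F_nw = 0.6 F_EXX = 0.6 × 550 = 330 MPa.
R_n = 330 × 5204 × 10⁻³ = 1717 kN; R_n/Ω = 1717/2.0 = 858.6 kN.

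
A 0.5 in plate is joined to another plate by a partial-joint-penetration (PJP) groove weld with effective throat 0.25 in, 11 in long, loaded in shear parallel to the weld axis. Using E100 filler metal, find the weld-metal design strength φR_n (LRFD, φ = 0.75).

φR_n ≈ 124 kip

E100XX → F_EXX = 100 ksi.
Effective throat (given) t_e = 0.25 in.
A_we = 0.25 × 11 = 2.75 in².
F_nw = 0.6 F_EXX = 60 ksi.
φR_n = 0.75 × 60 × 2.75 = 123.8 kip.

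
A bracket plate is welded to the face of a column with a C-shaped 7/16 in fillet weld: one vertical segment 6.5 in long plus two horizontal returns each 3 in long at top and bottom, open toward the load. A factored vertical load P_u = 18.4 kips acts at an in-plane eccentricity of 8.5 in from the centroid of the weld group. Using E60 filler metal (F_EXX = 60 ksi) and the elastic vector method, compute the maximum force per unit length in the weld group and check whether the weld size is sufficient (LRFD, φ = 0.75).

f_max ≈ 7.3 kip/in; adequate

Total weld length L_w = 12.5 in. Treat welds as unit-width lines.
Centroid: x̄ = 2×3×1.5 / 12.5 = 0.72 in from the vertical weld.
Polar moment about centroid: J = I_x + I_y = [6.5³/12 + 2×3×3.25²] + [6.5×0.72² + 2(3³/12 + 3×0.78²)] = 97.78 in³.
Direct shear f_v = P/L_w = 18.4 / 12.5 = 1.472 kip/in (vertical).
Torsion M = P·e = 18.4 × 8.5 = 156.4 kip·in.
Critical point at (x, y) = (2.28, 3.25) from centroid. f_tx = M·y/J = 5.198 kip/in; f_ty = M·x/J = 3.647 kip/in.
Resultant f_max = √[f_tx² + (f_v + f_ty)²] = √[5.198² + (1.472 + 3.647)²] = 7.296 kip/in.
Capacity per unit length: φr_n = 0.75 × 0.6 × 60 × (0.707 × 0.4375) = 8.351 kip/in.
7.296 ≤ 8.351 → adequate.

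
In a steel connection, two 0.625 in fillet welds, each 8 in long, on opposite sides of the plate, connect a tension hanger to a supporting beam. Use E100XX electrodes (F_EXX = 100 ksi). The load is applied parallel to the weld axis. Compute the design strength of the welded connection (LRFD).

φR_n ≈ 318 kips

Effective throat t_e = 0.707 × 0.625 = 0.4419 in.
Total length L = 16 in; A_we = 0.4419 × 16 = 7.07 in².
F_nw = 0.6 F_EXX = 0.6 × 100 = 60 ksi.
φR_n = 0.75 × 60 × 7.07 = 318.1 kips.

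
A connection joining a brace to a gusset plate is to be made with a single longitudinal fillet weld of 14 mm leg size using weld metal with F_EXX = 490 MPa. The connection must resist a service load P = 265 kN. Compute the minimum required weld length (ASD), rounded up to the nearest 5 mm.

L = 185 mm

Throat t_e = 0.707 × 14 = 9.898 mm.
r_n/Ω = (0.6 × 490 × 9.898) / 2.0 = 1455 N/mm = 1.455 kN/mm.
L_req = P / (r_n/Ω) = 265 / 1.455 = 182.1 mm total.
Round up → use L = 185 mm.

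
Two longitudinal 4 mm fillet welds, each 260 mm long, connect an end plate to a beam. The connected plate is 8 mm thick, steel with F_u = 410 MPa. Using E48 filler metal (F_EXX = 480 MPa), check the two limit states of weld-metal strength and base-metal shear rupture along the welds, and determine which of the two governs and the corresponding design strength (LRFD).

t_e = 0.707 × 4 = 2.828 mm; L = 520 mm.
Weld metal: φR_n = 0.75 × 0.6 × 480 × 2.828 × 520 × 10⁻³ = 317.6 kN.
Base metal (shear rupture): φR_n = 0.75 × 0.6 × 410 × 8 × 520 × 10⁻³ = 767.5 kN.
Governing: weld metal.

φR_n ≈ 318 kN (weld metal governs)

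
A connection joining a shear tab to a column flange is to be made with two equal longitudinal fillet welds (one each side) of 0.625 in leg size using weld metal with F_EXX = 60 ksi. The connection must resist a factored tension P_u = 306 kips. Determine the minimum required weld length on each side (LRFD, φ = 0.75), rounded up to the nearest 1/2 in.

Throat t_e = 0.707 × 0.625 = 0.4419 in.
φr_n = 0.75 × 0.6 × 60 × 0.4419 = 11.93 kips/in.
L_req = P_u / φr_n = 306 / 11.93 = 25.65 in total.
Per side: 25.65 / 2 = 12.82 in.
Round up → use L = 13 in on each side.

L = 13 in on each side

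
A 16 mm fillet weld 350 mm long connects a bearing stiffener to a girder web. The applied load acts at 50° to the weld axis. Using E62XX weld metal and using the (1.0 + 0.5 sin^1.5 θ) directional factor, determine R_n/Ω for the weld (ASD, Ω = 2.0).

E62XX → F_EXX = 620 MPa.
t_e = 0.707 × 16 = 11.31 mm; A_we = 11.31 × 350 = 3959 mm².
Directional factor: 1.0 + 0.5 sin^1.5(50°) = 1.335.
F_nw = 0.6 × 620 × 1.335 = 496.7 MPa.
R_n/Ω = (496.7 × 3959) / 2.0 × 10⁻³ = 983.3 kN.

R_n/Ω ≈ 983 kN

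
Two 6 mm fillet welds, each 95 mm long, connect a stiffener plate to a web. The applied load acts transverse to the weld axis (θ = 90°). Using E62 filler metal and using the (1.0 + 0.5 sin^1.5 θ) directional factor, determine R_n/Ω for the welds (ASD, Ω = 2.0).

E62XX → F_EXX = 620 MPa.
t_e = 0.707 × 6 = 4.242 mm; A_we = 4.242 × 190 = 806 mm².
Directional factor: 1.0 + 0.5 sin^1.5(90°) = 1.5.
F_nw = 0.6 × 620 × 1.5 = 558 MPa.
R_n/Ω = (558 × 806) / 2.0 × 10⁻³ = 224.9 kN.

R_n/Ω ≈ 225 kN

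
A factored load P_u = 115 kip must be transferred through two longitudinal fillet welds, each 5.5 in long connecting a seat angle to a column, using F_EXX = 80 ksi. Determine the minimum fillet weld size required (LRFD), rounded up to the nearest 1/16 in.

w = 7/16 in

Total weld length L = 11 in.
Required throat t_e = P_u / (φ × 0.6 F_EXX × L) = 115 / (0.75 × 0.6 × 80 × 11) = 0.2904 in.
Required leg w = t_e / 0.707 = 0.4108 in → use 7/16 in.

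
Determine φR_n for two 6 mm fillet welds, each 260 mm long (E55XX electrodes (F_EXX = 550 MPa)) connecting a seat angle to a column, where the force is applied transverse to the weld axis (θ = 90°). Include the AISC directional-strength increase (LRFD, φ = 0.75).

φR_n ≈ 819 kN

t_e = 0.707 × 6 = 4.242 mm; A_we = 4.242 × 520 = 2206 mm².
Directional factor: 1.0 + 0.5 sin^1.5(90°) = 1.5.
F_nw = 0.6 × 550 × 1.5 = 495 MPa.
φR_n = 0.75 × 495 × 2206 × 10⁻³ = 818.9 kN.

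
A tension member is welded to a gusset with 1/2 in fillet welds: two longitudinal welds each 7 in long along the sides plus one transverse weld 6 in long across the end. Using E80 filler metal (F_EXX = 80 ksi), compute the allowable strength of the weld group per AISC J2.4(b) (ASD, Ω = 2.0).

t_e = 0.707 × 0.5 = 0.3535 in.
R_nwl = 0.6 × 80 × 0.3535 × 14 = 237.6 kip (longitudinal, 2 welds).
R_nwt = 0.6 × 80 × 0.3535 × 6 = 101.8 kip (transverse, base value).
(i) R_nwl + R_nwt = 339.4 kip; (ii) 0.85 R_nwl + 1.5 R_nwt = 354.6 kip.
R_n = max = 354.6 kip [governs: (ii)]; R_n/Ω = 177.3 kip.

R_n/Ω ≈ 177 kip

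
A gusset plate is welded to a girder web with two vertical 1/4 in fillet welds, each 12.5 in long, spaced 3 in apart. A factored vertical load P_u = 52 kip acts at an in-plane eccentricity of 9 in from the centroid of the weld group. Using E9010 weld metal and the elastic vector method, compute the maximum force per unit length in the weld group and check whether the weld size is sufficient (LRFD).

f_max ≈ 8.61 kip/in; NOT adequate

E90XX → F_EXX = 90 ksi.
Total weld length L_w = 25 in. Treat welds as unit-width lines.
Polar moment about centroid: J = 2[d³/12 + d(b/2)²] = 2[12.5³/12 + 12.5×1.5²] = 381.8 in³.
Direct shear f_v = P/L_w = 52 / 25 = 2.08 kip/in (vertical).
Torsion M = P·e = 52 × 9 = 468 kip·in.
Critical point at (x, y) = (1.5, 6.25) from centroid. f_tx = M·y/J = 7.662 kip/in; f_ty = M·x/J = 1.839 kip/in.
Resultant f_max = √[f_tx² + (f_v + f_ty)²] = √[7.662² + (2.08 + 1.839)²] = 8.606 kip/in.
Capacity per unit length: φr_n = 0.75 × 0.6 × 90 × (0.707 × 0.25) = 7.158 kip/in.
8.606 > 7.158 → NOT adequate.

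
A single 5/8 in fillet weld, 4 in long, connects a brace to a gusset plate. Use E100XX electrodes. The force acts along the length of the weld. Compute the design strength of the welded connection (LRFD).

E100XX → F_EXX = 100 ksi.
Effective throat t_e = 0.707 × 0.625 = 0.4419 in.
Total length L = 4 in; A_we = 0.4419 × 4 = 1.767 in².
F_nw = 0.6 F_EXX = 0.6 × 100 = 60 ksi.
φR_n = 0.75 × 60 × 1.767 = 79.54 kip.

φR_n ≈ 79.5 kip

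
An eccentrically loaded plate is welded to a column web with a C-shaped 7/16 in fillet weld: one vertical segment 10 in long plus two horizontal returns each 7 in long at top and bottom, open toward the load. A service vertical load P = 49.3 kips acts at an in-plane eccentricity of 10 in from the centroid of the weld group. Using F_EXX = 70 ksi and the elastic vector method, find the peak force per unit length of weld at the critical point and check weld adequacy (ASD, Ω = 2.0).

Total weld length L_w = 24 in. Treat welds as unit-width lines.
Centroid: x̄ = 2×7×3.5 / 24 = 2.042 in from the vertical weld.
Polar moment about centroid: J = I_x + I_y = [10³/12 + 2×7×5²] + [10×2.042² + 2(7³/12 + 7×1.458²)] = 562 in³.
Direct shear f_v = P/L_w = 49.3 / 24 = 2.054 kip/in (vertical).
Torsion M = P·e = 49.3 × 10 = 493 kip·in.
Critical point at (x, y) = (4.958, 5) from centroid. f_tx = M·y/J = 4.386 kip/in; f_ty = M·x/J = 4.35 kip/in.
Resultant f_max = √[f_tx² + (f_v + f_ty)²] = √[4.386² + (2.054 + 4.35)²] = 7.762 kip/in.
Capacity per unit length: r_n/Ω = (1/2.0) × 0.6 × 70 × (0.707 × 0.4375) = 6.496 kip/in.
7.762 > 6.496 → NOT adequate.

f_max ≈ 7.76 kip/in; NOT adequate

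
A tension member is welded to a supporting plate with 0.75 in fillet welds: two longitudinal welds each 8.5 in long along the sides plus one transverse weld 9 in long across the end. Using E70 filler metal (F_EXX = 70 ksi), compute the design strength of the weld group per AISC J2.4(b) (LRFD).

φR_n ≈ 467 kips

t_e = 0.707 × 0.75 = 0.5302 in.
R_nwl = 0.6 × 70 × 0.5302 × 17 = 378.6 kips (longitudinal, 2 welds).
R_nwt = 0.6 × 70 × 0.5302 × 9 = 200.4 kips (transverse, base value).
(i) R_nwl + R_nwt = 579 kips; (ii) 0.85 R_nwl + 1.5 R_nwt = 622.5 kips.
R_n = max = 622.5 kips [governs: (ii)]; φR_n = 466.8 kips.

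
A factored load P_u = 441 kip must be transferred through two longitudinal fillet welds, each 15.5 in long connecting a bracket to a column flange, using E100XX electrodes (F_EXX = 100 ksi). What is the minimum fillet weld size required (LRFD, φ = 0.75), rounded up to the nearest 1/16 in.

Total weld length L = 31 in.
Required throat t_e = P_u / (φ × 0.6 F_EXX × L) = 441 / (0.75 × 0.6 × 100 × 31) = 0.3161 in.
Required leg w = t_e / 0.707 = 0.4471 in → use 1/2 in.

w = 1/2 in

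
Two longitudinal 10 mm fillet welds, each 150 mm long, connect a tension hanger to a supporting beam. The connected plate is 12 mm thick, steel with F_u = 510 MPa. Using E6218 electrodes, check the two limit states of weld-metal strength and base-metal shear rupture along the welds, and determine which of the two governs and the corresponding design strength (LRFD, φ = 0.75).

E62XX → F_EXX = 620 MPa.
t_e = 0.707 × 10 = 7.07 mm; L = 300 mm.
Weld metal: φR_n = 0.75 × 0.6 × 620 × 7.07 × 300 × 10⁻³ = 591.8 kN.
Base metal (shear rupture): φR_n = 0.75 × 0.6 × 510 × 12 × 300 × 10⁻³ = 826.2 kN.
Governing: weld metal.

φR_n ≈ 592 kN (weld metal governs)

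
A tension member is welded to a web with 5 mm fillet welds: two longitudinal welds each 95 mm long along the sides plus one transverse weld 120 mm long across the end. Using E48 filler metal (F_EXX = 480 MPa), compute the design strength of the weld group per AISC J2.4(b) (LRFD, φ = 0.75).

φR_n ≈ 261 kN

t_e = 0.707 × 5 = 3.535 mm.
R_nwl = 0.6 × 480 × 3.535 × 190 × 10⁻³ = 193.4 kN (longitudinal, 2 welds).
R_nwt = 0.6 × 480 × 3.535 × 120 × 10⁻³ = 122.2 kN (transverse, base value).
(i) R_nwl + R_nwt = 315.6 kN; (ii) 0.85 R_nwl + 1.5 R_nwt = 347.7 kN.
R_n = max = 347.7 kN [governs: (ii)]; φR_n = 260.8 kN.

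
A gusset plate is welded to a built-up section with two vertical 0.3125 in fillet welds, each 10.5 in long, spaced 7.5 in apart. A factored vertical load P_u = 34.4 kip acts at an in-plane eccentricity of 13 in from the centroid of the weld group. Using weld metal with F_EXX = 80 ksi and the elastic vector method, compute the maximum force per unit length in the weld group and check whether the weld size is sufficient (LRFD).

Total weld length L_w = 21 in. Treat welds as unit-width lines.
Polar moment about centroid: J = 2[d³/12 + d(b/2)²] = 2[10.5³/12 + 10.5×3.75²] = 488.2 in³.
Direct shear f_v = P/L_w = 34.4 / 21 = 1.638 kip/in (vertical).
Torsion M = P·e = 34.4 × 13 = 447.2 kip·in.
Critical point at (x, y) = (3.75, 5.25) from centroid. f_tx = M·y/J = 4.809 kip/in; f_ty = M·x/J = 3.435 kip/in.
Resultant f_max = √[f_tx² + (f_v + f_ty)²] = √[4.809² + (1.638 + 3.435)²] = 6.99 kip/in.
Capacity per unit length: φr_n = 0.75 × 0.6 × 80 × (0.707 × 0.3125) = 7.954 kip/in.
6.99 ≤ 7.954 → adequate.

f_max ≈ 6.99 kip/in; adequate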